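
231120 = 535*432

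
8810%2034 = 674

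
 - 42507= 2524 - 45031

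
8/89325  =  8/89325 = 0.00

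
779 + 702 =1481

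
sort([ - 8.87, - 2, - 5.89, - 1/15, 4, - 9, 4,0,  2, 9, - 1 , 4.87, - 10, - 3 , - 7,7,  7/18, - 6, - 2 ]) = [-10 , -9 , - 8.87,-7, - 6, - 5.89, - 3,  -  2 , - 2, - 1, - 1/15, 0,7/18, 2, 4, 4, 4.87, 7, 9]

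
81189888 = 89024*912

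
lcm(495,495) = 495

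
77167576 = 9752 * 7913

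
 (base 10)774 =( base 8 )1406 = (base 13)477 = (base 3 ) 1001200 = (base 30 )PO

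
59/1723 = 59/1723 = 0.03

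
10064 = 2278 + 7786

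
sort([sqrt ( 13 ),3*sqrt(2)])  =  [ sqrt( 13 ), 3*sqrt(2)]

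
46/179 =46/179= 0.26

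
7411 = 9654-2243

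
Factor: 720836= 2^2*307^1*587^1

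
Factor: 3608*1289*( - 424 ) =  - 2^6*11^1*41^1*53^1*1289^1 = - 1971901888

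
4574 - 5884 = -1310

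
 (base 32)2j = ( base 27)32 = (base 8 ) 123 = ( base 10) 83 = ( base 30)2n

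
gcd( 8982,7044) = 6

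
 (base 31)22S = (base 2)11111011100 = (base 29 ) 2bb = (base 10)2012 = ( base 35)1mh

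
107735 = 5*21547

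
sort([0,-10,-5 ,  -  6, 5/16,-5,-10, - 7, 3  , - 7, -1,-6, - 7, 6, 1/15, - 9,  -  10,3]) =[ - 10,  -  10,-10,-9, -7,-7,-7 ,  -  6, - 6, - 5,- 5, - 1,0,  1/15, 5/16, 3, 3,  6]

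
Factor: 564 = 2^2*3^1*47^1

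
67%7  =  4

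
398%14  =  6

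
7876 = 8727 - 851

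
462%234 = 228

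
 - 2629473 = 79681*( - 33)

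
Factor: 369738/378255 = 738/755 = 2^1 * 3^2 *5^(-1)*41^1 *151^( - 1)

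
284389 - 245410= 38979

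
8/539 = 8/539 =0.01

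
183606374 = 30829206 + 152777168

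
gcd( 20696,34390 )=2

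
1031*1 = 1031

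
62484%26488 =9508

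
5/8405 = 1/1681 = 0.00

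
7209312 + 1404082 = 8613394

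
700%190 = 130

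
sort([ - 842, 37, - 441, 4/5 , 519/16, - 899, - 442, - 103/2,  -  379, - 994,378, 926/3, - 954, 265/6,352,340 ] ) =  [ - 994, - 954, - 899, - 842, - 442, -441,  -  379, - 103/2,4/5, 519/16,  37, 265/6, 926/3  ,  340, 352,378] 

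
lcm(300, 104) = 7800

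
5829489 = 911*6399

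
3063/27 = 1021/9 = 113.44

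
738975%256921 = 225133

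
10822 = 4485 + 6337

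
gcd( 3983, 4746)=7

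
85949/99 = 868+17/99  =  868.17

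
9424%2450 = 2074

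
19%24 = 19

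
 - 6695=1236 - 7931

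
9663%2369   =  187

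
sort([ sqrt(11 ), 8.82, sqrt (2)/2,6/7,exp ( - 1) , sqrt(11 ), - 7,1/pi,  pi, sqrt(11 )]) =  [ - 7, 1/pi,exp( - 1), sqrt( 2) /2,  6/7,  pi , sqrt(11), sqrt(11),  sqrt( 11) , 8.82]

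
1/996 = 1/996  =  0.00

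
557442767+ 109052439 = 666495206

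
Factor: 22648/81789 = 2^3*3^( - 1 )  *19^1*137^ ( - 1)*149^1*199^( - 1)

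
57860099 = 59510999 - 1650900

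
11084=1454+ 9630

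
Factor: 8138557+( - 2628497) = 5510060  =  2^2*5^1*275503^1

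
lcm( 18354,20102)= 422142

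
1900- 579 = 1321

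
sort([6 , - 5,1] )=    [ - 5,1,6]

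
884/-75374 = - 34/2899=- 0.01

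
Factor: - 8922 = -2^1 *3^1*1487^1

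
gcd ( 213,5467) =71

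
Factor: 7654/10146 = 43/57= 3^( - 1 )*19^ ( - 1)*43^1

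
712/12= 178/3 = 59.33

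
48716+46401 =95117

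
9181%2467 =1780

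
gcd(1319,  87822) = 1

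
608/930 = 304/465=0.65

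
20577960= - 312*( -65955)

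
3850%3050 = 800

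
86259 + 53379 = 139638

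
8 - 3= 5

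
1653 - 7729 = -6076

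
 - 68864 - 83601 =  - 152465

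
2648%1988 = 660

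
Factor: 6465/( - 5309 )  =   - 3^1 *5^1*431^1*5309^( - 1)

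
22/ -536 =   -  1 + 257/268 =- 0.04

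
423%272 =151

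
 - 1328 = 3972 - 5300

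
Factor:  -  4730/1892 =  - 2^ ( - 1 ) * 5^1 = - 5/2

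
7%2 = 1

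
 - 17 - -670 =653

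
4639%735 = 229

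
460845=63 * 7315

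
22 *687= 15114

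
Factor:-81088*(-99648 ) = 2^12*3^2*7^1*173^1*181^1 = 8080257024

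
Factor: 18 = 2^1*3^2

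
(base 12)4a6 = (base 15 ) 31C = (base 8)1276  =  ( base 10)702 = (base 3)222000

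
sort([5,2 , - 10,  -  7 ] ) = [ - 10, -7, 2, 5 ] 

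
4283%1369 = 176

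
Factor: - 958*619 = - 2^1 *479^1*619^1 =- 593002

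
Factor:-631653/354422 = -2^(-1)*3^1*11^1*19141^1*177211^(-1)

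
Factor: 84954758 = 2^1*7^1*6068197^1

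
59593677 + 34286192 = 93879869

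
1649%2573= 1649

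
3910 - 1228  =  2682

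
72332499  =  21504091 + 50828408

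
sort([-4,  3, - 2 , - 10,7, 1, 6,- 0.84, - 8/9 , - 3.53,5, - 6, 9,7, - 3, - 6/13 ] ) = [ -10, - 6,-4, - 3.53,  -  3,- 2,-8/9 , - 0.84, - 6/13,1, 3,5,6 , 7 , 7, 9] 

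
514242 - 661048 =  - 146806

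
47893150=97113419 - 49220269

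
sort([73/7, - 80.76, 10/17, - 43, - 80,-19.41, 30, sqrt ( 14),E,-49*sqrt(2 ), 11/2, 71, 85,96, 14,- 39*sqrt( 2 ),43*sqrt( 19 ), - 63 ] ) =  [ - 80.76, - 80, - 49*sqrt( 2 ) , - 63, - 39*sqrt (2 ), -43 ,  -  19.41,10/17,E , sqrt(  14), 11/2,73/7,14, 30,  71 , 85,96,43*sqrt (19 ) ] 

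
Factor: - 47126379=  - 3^1*23^1*269^1*2539^1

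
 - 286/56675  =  -286/56675 = - 0.01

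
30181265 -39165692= - 8984427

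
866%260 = 86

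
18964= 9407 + 9557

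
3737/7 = 533  +  6/7 = 533.86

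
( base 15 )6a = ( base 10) 100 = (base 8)144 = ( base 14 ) 72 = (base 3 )10201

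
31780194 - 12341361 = 19438833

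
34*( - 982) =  - 33388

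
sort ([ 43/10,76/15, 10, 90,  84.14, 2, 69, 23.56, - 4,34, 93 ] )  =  [-4, 2, 43/10, 76/15, 10,23.56, 34,69,84.14, 90,93]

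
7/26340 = 7/26340=0.00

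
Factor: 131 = 131^1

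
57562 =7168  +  50394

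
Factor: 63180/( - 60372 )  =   - 3^2*5^1*43^ ( - 1) = - 45/43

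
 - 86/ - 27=3 + 5/27 = 3.19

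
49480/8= 6185 = 6185.00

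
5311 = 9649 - 4338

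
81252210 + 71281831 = 152534041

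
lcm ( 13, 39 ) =39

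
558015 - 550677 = 7338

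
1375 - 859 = 516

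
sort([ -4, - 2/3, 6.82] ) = [  -  4, -2/3, 6.82]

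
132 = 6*22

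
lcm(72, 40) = 360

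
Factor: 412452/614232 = 2^( - 1 ) * 3^2*67^1*449^( - 1) =603/898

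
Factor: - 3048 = -2^3*3^1*127^1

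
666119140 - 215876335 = 450242805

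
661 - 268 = 393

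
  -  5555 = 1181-6736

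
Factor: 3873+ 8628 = 3^3*463^1 = 12501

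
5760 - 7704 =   -  1944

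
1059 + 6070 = 7129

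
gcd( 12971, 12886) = 17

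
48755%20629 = 7497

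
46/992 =23/496 = 0.05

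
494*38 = 18772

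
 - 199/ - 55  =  199/55 = 3.62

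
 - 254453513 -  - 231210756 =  - 23242757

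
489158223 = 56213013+432945210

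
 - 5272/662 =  - 8+12/331 = - 7.96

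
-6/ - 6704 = 3/3352 = 0.00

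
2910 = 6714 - 3804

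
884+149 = 1033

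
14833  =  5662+9171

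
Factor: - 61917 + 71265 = 9348 = 2^2*3^1* 19^1 * 41^1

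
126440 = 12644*10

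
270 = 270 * 1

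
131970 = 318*415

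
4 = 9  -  5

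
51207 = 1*51207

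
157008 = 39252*4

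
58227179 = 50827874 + 7399305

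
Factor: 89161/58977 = 3^( - 2)*163^1 * 547^1*6553^( - 1 ) 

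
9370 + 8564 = 17934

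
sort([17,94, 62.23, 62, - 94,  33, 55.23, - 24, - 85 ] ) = [ -94,-85, - 24,  17,33,  55.23, 62, 62.23, 94] 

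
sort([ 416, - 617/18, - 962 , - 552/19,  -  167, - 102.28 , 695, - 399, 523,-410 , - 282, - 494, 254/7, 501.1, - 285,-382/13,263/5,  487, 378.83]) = [ - 962, - 494, - 410, -399, - 285, - 282,-167,- 102.28, - 617/18, - 382/13, - 552/19,254/7,263/5,  378.83,416, 487, 501.1,  523 , 695 ]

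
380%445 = 380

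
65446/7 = 9349 + 3/7 = 9349.43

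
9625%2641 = 1702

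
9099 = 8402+697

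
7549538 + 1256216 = 8805754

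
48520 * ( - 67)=- 3250840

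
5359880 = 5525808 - 165928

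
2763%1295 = 173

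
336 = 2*168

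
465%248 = 217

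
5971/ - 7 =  - 853/1 = -853.00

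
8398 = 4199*2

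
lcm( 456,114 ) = 456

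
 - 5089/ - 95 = 53 + 54/95 = 53.57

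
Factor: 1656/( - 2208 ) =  - 3/4 = -2^( - 2)*3^1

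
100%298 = 100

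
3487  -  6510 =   -  3023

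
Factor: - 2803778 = -2^1*29^1*48341^1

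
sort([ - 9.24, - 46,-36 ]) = [ - 46, - 36, - 9.24 ] 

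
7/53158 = 1/7594 = 0.00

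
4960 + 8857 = 13817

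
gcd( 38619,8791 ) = 1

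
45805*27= 1236735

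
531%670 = 531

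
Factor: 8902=2^1*4451^1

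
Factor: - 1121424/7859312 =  - 3^1*19^( - 1)*61^1*103^( - 1) * 251^( - 1)*383^1 =- 70089/491207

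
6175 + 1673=7848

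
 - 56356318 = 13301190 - 69657508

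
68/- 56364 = -17/14091 = - 0.00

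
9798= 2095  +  7703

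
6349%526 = 37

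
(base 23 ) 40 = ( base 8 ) 134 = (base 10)92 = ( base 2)1011100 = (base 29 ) 35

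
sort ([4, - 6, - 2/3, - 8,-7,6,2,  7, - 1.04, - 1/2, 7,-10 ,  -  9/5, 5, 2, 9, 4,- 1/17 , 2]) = [- 10, - 8, - 7, - 6, - 9/5, - 1.04,- 2/3, - 1/2, - 1/17,2, 2, 2, 4 , 4, 5,6, 7, 7, 9 ]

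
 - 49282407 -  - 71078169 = 21795762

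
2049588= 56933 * 36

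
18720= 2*9360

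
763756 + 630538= 1394294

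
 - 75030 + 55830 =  - 19200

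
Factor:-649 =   -  11^1*59^1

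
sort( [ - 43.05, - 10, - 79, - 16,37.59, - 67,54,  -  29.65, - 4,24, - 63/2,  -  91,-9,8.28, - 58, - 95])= [ - 95, - 91 , - 79,-67, - 58,  -  43.05, - 63/2, - 29.65,-16,-10,-9, - 4,8.28,24,37.59,54 ] 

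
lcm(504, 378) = 1512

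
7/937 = 7/937 = 0.01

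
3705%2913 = 792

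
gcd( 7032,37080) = 24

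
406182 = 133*3054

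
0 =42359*0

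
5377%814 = 493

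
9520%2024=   1424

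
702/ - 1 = - 702 + 0/1 = -702.00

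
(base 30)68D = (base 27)7KA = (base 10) 5653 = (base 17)1299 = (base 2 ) 1011000010101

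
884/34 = 26 = 26.00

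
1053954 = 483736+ 570218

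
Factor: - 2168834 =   -  2^1*43^1*25219^1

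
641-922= -281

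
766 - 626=140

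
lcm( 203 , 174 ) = 1218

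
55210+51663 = 106873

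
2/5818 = 1/2909 = 0.00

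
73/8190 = 73/8190  =  0.01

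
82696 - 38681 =44015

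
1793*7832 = 14042776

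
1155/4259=1155/4259 = 0.27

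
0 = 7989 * 0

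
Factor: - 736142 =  - 2^1*11^1*33461^1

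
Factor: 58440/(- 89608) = -3^1*5^1*23^( - 1 ) = - 15/23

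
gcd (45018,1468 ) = 2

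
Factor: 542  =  2^1*271^1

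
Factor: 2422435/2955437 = 5^1*67^( -1)*44111^( -1)*484487^1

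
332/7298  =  166/3649  =  0.05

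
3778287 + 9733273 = 13511560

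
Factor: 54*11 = 594 = 2^1 * 3^3*11^1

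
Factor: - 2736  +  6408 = 3672= 2^3*3^3*17^1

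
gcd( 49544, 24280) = 8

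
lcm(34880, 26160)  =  104640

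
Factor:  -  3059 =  - 7^1* 19^1*23^1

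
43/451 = 43/451 =0.10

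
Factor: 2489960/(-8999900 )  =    -  2^1* 5^( - 1) * 7^( - 1)*11^1 * 13^(- 1 )  *  23^ ( - 1)*43^( - 1)*5659^1 = -124498/449995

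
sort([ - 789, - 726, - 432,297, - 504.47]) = [ - 789, - 726, - 504.47,-432, 297 ]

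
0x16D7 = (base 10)5847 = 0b1011011010111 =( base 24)a3f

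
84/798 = 2/19 = 0.11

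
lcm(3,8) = 24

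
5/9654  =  5/9654= 0.00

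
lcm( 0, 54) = 0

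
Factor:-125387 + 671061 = 545674 = 2^1*251^1 * 1087^1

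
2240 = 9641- 7401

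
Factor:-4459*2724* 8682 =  - 105454315512 = - 2^3 *3^2 * 7^3*13^1 * 227^1  *  1447^1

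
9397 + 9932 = 19329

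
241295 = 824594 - 583299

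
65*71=4615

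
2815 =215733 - 212918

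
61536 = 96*641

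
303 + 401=704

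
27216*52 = 1415232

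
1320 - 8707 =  - 7387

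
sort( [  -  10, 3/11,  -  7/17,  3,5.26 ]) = [ - 10, - 7/17,3/11,3,5.26]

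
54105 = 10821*5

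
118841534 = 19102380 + 99739154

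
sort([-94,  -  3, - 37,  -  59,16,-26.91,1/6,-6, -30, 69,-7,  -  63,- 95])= [ - 95, -94, - 63,  -  59, - 37 , - 30,  -  26.91, - 7 , - 6, - 3, 1/6, 16, 69]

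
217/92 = 217/92= 2.36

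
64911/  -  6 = - 21637/2 =- 10818.50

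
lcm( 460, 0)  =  0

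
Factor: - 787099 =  - 787099^1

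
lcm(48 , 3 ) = 48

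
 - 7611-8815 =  -16426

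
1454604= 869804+584800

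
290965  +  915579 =1206544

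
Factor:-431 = - 431^1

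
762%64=58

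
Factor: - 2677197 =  - 3^1*71^1*12569^1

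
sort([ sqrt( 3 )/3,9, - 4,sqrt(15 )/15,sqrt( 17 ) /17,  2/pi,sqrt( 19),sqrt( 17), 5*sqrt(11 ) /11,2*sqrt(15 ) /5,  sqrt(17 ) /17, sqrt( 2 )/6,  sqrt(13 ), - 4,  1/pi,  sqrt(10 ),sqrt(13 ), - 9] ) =[  -  9, - 4, - 4, sqrt( 2 ) /6,sqrt(17 ) /17,sqrt(17 ) /17 , sqrt(15)/15,1/pi , sqrt(3 ) /3, 2/pi,5  *sqrt(11)/11,2 * sqrt ( 15)/5,sqrt(10 ),sqrt(  13 ),sqrt(13 ),sqrt( 17),  sqrt(19),9 ] 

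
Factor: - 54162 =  - 2^1*3^3*17^1*59^1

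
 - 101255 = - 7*14465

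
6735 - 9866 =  - 3131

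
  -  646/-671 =646/671 = 0.96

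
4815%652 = 251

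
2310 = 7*330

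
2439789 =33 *73933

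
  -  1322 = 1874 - 3196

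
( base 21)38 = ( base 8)107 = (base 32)27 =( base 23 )32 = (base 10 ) 71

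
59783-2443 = 57340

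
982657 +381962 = 1364619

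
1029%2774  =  1029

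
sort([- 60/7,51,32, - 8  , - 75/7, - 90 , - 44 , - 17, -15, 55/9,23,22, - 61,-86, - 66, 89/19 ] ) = [- 90, - 86, - 66, - 61,-44, - 17, - 15, - 75/7, - 60/7, - 8 , 89/19, 55/9,22,23,32,51 ] 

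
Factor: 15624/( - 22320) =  - 7/10 =- 2^( - 1)*5^( - 1)*7^1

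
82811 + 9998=92809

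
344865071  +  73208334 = 418073405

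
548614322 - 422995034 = 125619288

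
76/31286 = 38/15643  =  0.00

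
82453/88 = 82453/88= 936.97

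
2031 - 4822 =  - 2791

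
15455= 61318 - 45863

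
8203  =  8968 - 765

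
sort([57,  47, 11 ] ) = [11,47 , 57] 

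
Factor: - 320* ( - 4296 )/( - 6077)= - 1374720/6077 = - 2^9*3^1* 5^1*59^ ( - 1 )*103^(-1 )*179^1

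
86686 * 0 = 0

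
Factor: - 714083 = - 241^1*2963^1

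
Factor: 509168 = 2^4*11^2*263^1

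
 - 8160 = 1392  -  9552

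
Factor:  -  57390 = -2^1*3^1 * 5^1*1913^1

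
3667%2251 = 1416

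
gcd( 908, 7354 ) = 2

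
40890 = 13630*3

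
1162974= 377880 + 785094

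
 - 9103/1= - 9103 = - 9103.00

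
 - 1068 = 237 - 1305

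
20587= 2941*7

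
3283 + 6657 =9940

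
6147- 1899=4248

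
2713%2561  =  152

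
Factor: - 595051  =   - 17^2*29^1*71^1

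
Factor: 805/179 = 5^1*7^1 * 23^1*179^ ( - 1)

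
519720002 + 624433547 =1144153549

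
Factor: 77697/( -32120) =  - 2^(  -  3 ) * 3^2*5^( - 1)*11^ ( - 1 )*73^ (  -  1 )*89^1*97^1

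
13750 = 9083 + 4667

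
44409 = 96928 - 52519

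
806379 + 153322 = 959701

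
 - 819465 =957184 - 1776649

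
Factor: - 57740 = -2^2*5^1*2887^1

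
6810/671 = 10 +100/671 = 10.15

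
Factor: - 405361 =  - 11^1*43^1 * 857^1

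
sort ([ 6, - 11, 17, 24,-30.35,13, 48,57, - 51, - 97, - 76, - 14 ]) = [- 97, - 76, - 51 ,- 30.35,-14,- 11, 6, 13,17,24,48, 57 ]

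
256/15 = 256/15 = 17.07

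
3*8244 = 24732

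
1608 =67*24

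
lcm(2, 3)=6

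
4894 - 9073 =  - 4179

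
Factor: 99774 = 2^1 * 3^2*23^1* 241^1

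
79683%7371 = 5973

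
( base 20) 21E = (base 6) 3510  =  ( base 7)2301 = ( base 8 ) 1502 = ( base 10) 834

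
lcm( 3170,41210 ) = 41210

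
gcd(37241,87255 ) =1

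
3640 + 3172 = 6812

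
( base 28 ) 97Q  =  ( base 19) 1131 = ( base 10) 7278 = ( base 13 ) 340b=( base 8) 16156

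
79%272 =79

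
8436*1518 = 12805848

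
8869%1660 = 569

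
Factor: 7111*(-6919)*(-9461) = 465490746149 = 11^1*13^1*17^1*37^1*547^1*9461^1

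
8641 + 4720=13361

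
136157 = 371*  367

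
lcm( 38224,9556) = 38224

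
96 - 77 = 19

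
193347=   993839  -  800492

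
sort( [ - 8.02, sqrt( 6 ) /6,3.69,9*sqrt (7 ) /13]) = [-8.02,sqrt( 6)/6,9*sqrt( 7)/13,3.69]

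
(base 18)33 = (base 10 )57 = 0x39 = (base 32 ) 1P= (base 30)1R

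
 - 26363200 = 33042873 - 59406073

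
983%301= 80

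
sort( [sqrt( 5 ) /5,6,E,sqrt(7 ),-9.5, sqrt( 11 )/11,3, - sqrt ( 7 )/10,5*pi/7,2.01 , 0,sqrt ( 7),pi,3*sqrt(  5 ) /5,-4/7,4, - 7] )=[-9.5, - 7,-4/7,  -  sqrt ( 7 ) /10,0, sqrt (11) /11,sqrt(5)/5, 3* sqrt(5 )/5,  2.01, 5*pi/7, sqrt ( 7 ),sqrt(7), E,3 , pi,4,6 ]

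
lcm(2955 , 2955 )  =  2955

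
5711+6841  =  12552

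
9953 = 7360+2593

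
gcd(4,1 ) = 1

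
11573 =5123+6450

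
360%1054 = 360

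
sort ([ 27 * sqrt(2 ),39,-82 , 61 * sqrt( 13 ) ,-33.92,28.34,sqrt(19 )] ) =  [-82,-33.92,sqrt (19),28.34,27*sqrt(2) , 39, 61*sqrt(13) ] 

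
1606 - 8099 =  - 6493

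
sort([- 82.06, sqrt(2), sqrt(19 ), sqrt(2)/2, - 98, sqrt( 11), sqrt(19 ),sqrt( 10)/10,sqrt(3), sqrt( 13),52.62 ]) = [ - 98, - 82.06, sqrt(10 ) /10, sqrt(2) /2,sqrt( 2), sqrt(3),sqrt ( 11),  sqrt(13), sqrt(19),sqrt( 19), 52.62 ] 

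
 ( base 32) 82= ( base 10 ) 258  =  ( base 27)9f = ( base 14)146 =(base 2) 100000010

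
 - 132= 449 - 581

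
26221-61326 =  - 35105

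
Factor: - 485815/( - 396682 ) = 605/494  =  2^( - 1)*5^1*11^2*13^( - 1)*19^ (-1)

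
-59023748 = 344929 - 59368677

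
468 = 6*78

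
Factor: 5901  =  3^1 * 7^1*281^1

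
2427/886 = 2427/886 = 2.74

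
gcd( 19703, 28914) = 61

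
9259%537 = 130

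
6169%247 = 241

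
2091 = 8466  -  6375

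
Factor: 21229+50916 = 72145 = 5^1*47^1*307^1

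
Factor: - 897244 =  - 2^2*41^1*5471^1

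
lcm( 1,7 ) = 7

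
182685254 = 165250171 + 17435083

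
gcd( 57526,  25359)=1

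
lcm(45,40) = 360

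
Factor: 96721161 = 3^1*1523^1*21169^1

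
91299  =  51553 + 39746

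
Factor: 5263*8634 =45440742 = 2^1*3^1*19^1*277^1*1439^1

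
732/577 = 732/577 = 1.27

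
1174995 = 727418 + 447577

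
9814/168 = 58 + 5/12 = 58.42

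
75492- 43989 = 31503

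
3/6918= 1/2306 = 0.00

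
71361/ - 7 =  - 71361/7= -10194.43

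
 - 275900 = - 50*5518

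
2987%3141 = 2987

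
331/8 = 41  +  3/8= 41.38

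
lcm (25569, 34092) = 102276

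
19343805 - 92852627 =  - 73508822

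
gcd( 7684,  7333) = 1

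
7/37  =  7/37=0.19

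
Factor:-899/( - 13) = 13^( - 1 )*29^1*31^1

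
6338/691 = 6338/691 = 9.17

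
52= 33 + 19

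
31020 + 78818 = 109838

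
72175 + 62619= 134794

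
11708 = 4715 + 6993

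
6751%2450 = 1851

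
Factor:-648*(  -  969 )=2^3*3^5*17^1 * 19^1=627912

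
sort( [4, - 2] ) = [ - 2, 4]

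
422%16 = 6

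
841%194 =65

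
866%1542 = 866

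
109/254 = 109/254 =0.43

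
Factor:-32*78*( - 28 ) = 2^8*3^1* 7^1*13^1=69888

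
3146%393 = 2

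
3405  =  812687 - 809282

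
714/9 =79+1/3 = 79.33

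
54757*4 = 219028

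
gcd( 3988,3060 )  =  4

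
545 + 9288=9833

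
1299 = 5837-4538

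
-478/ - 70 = 6 +29/35= 6.83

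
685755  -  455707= 230048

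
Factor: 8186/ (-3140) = -4093/1570= - 2^( - 1)*5^(-1)*157^(-1 )*4093^1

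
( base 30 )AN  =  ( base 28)BF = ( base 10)323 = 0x143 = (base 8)503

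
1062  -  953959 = -952897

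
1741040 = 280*6218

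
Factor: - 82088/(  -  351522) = 124/531 = 2^2*3^( - 2)*31^1 * 59^(-1)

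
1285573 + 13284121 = 14569694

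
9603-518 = 9085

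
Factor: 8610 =2^1*3^1  *5^1*7^1*41^1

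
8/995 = 8/995 = 0.01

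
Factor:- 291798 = -2^1*3^2*13^1*29^1*43^1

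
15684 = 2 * 7842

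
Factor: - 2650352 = - 2^4*151^1*1097^1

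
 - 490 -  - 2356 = 1866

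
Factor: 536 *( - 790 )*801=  - 2^4*3^2*5^1 * 67^1*79^1*89^1  =  - 339175440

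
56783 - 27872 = 28911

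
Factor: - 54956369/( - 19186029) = 3^ ( - 2 )*13^1*19^( - 1 )*112199^( - 1)*4227413^1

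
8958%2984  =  6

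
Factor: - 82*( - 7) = 574=2^1 *7^1*41^1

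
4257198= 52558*81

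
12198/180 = 67 + 23/30=67.77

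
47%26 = 21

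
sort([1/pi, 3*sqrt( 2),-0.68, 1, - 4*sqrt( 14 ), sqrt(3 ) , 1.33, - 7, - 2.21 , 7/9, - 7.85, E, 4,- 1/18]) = [  -  4 * sqrt(14) , - 7.85,  -  7, - 2.21,-0.68,-1/18,1/pi , 7/9, 1,1.33, sqrt( 3 ),  E,4, 3*sqrt ( 2)] 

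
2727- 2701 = 26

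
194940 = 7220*27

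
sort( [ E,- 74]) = [ - 74,E] 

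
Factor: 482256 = 2^4*3^2*17^1*197^1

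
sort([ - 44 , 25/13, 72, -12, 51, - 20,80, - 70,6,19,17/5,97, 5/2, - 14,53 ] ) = [ - 70, - 44, - 20, - 14, - 12,25/13,5/2,17/5,6,19,51,53, 72,80,97 ]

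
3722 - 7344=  - 3622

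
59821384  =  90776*659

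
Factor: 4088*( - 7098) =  - 29016624 = - 2^4 * 3^1 * 7^2*13^2*  73^1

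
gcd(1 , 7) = 1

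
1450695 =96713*15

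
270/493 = 270/493 = 0.55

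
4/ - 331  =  -1 + 327/331=- 0.01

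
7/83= 7/83 = 0.08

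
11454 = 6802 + 4652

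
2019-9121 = -7102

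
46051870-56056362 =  - 10004492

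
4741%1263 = 952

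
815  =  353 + 462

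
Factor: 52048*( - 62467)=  - 2^4*3253^1*62467^1 = - 3251282416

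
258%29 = 26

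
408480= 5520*74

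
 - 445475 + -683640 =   -  1129115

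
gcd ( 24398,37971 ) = 1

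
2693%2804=2693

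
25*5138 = 128450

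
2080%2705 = 2080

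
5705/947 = 5705/947 =6.02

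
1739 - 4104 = -2365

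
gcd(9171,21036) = 3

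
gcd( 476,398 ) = 2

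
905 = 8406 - 7501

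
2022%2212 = 2022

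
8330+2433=10763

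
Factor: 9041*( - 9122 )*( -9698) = 2^2*13^1*373^1*4561^1*9041^1 = 799813475396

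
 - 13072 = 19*( - 688)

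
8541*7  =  59787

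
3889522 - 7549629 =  - 3660107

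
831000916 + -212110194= 618890722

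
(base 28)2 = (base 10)2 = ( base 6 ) 2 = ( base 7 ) 2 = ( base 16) 2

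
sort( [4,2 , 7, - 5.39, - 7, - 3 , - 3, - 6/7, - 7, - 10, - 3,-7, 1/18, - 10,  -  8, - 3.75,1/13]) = [  -  10,  -  10, - 8 , - 7, - 7, - 7, - 5.39,-3.75,-3, - 3, - 3 , -6/7, 1/18,1/13,2, 4,7 ]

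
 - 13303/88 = - 152 + 73/88 = - 151.17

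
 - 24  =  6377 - 6401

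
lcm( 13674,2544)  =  109392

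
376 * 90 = 33840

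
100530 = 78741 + 21789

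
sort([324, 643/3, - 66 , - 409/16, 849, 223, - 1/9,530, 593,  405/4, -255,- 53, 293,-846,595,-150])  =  [ - 846, - 255  ,-150, - 66, - 53, - 409/16, -1/9, 405/4 , 643/3, 223, 293, 324 , 530,  593, 595, 849]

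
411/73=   411/73  =  5.63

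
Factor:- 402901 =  - 617^1*653^1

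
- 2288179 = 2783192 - 5071371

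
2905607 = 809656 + 2095951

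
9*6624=59616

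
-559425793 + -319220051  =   - 878645844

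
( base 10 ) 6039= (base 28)7JJ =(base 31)68p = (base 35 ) 4wj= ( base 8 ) 13627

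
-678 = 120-798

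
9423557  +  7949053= 17372610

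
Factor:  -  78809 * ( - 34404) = 2711344836   =  2^2 * 3^1*47^1*61^1*78809^1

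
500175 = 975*513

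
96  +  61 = 157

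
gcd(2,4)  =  2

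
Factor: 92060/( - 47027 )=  - 2^2*5^1*31^(  -  1)*37^(-1 )*41^( - 1) * 4603^1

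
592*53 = 31376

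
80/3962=40/1981 = 0.02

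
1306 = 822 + 484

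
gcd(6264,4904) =8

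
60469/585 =60469/585 = 103.37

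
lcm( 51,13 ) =663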